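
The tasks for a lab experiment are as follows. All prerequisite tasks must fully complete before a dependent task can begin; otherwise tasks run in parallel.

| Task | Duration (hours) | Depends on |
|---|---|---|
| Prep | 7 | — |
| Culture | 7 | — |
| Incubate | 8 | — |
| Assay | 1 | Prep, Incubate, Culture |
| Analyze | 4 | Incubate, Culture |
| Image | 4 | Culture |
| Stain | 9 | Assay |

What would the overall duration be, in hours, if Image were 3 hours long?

18

Actual critical path: Incubate→Assay→Stain = 8+1+9 = 18 ⇒ 18 hours.
Image is off the critical path — its longest chain is 11 hours, giving 7 of slack.
The critical path is still Incubate→Assay→Stain; finish is now 18 hours.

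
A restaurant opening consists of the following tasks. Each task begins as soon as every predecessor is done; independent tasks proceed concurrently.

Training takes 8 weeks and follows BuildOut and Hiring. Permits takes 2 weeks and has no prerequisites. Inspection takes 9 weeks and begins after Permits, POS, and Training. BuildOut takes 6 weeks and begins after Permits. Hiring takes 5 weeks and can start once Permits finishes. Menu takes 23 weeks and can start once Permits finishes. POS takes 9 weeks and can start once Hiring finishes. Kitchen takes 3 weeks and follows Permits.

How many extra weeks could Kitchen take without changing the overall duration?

20

The longest chain is Permits→BuildOut→Training→Inspection = 2+6+8+9 = 25; overall finish 25 weeks.
The longest chain containing Kitchen totals 5 weeks.
So Kitchen can slip 25 − 5 = 20 weeks.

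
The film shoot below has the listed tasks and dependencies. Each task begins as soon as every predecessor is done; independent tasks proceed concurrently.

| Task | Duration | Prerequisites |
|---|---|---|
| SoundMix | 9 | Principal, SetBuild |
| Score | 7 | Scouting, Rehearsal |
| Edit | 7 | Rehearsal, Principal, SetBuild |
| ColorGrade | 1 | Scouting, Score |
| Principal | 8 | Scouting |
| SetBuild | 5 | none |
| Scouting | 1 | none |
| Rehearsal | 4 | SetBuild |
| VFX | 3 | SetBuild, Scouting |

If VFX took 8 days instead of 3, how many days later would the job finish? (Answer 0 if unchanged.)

Critical path before the change: Scouting→Principal→SoundMix = 1+8+9 = 18 giving 18 days.
VFX is off the critical path — its longest chain is 8 days, giving 10 of slack.
No other chain overtakes it, so the finish is 18 days.
Change in finish: 18 − 18 = +0 days.

0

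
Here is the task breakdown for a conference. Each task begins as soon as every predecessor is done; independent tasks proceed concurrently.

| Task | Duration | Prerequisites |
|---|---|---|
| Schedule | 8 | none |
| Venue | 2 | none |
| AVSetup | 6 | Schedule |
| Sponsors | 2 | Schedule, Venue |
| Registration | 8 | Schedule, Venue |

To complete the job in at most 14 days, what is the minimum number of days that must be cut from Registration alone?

2

Current finish: 16 days; target: 14.
Registration is on every critical path, so each day cut from Registration cuts the finish by one (this holds down to a finish of 14).
Need 16 − 14 = 2 days off Registration → Registration becomes 6 days, finish becomes 14.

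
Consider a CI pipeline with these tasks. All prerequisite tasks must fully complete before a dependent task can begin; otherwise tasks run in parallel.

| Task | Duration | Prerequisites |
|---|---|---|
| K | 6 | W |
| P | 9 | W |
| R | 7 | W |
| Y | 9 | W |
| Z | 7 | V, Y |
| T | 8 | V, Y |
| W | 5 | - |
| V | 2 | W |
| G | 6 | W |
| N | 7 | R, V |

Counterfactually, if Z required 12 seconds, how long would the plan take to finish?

Actual critical path: W→Y→T = 5+9+8 = 22 ⇒ 22 seconds.
Z is off the critical path — its longest chain is 21 seconds, giving 1 of slack.
Now W→Y→Z = 5+9+12 = 26 is longest, so the finish becomes 26 seconds.

26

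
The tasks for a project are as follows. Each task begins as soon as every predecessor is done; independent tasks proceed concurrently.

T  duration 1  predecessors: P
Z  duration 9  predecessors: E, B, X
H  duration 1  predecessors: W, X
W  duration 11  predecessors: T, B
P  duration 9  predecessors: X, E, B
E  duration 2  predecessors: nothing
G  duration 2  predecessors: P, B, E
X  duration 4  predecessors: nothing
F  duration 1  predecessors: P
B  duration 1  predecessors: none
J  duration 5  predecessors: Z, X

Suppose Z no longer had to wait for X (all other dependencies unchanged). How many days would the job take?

26

Before: longest chain X→P→T→W→H = 4+9+1+11+1 = 26, finish 26.
Without X→Z, Z's earliest start moves from 4 to 2.
After: X→P→T→W→H = 4+9+1+11+1 = 26 → 26 days.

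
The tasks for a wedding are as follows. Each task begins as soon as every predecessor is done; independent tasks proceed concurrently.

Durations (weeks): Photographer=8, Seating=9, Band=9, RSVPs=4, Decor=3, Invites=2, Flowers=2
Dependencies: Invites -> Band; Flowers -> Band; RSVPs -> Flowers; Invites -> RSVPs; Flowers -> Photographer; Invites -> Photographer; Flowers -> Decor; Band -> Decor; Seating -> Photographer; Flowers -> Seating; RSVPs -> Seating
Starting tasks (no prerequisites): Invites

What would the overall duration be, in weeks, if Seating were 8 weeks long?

Actual critical path: Invites→RSVPs→Flowers→Seating→Photographer = 2+4+2+9+8 = 25 ⇒ 25 weeks.
Seating is on the critical path; changing it to 8 makes that path 24 weeks.
No other chain overtakes it, so the finish is 24 weeks.

24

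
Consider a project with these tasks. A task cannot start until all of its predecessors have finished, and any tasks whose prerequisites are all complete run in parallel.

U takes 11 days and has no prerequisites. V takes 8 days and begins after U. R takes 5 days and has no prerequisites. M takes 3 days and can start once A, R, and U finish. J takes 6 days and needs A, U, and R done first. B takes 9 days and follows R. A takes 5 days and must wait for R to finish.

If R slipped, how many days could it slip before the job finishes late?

The longest chain is U→V = 11+8 = 19; overall finish 19 days.
R finishes as early as 5 and must finish by 8.
Float = 19 − 16 = 3.

3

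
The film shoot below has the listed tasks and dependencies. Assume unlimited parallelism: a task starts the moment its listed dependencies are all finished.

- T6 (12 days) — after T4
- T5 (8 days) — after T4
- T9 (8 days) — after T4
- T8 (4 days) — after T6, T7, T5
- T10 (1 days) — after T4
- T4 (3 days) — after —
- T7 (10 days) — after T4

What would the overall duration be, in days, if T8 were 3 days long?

Critical path before the change: T4→T6→T8 = 3+12+4 = 19 giving 19 days.
T8 lies on that path, so at 3 days the path becomes 18 days.
The critical path is still T4→T6→T8; finish is now 18 days.

18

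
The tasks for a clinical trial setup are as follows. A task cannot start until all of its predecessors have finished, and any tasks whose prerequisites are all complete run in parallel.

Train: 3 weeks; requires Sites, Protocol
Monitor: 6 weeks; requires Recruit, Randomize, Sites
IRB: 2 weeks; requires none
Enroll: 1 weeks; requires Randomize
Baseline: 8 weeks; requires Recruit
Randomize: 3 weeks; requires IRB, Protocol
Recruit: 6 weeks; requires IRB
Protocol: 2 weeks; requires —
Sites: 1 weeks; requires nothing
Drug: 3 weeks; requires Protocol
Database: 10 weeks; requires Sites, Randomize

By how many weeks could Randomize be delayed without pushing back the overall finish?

Critical path: IRB→Recruit→Baseline = 2+6+8 = 16, so the finish is 16 weeks.
The longest chain containing Randomize totals 15 weeks.
Float = 16 − 15 = 1.

1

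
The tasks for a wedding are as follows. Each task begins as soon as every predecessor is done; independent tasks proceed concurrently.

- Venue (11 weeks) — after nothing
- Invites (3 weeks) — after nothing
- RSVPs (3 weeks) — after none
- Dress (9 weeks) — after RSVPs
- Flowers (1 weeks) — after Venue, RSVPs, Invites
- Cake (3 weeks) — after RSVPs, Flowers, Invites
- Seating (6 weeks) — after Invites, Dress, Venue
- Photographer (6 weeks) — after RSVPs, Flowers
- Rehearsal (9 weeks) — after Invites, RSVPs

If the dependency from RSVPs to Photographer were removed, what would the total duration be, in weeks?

Before: longest chain Venue→Flowers→Photographer = 11+1+6 = 18, finish 18.
Dropping RSVPs→Photographer doesn't change Photographer's earliest start (12); another predecessor still binds.
After: Venue→Flowers→Photographer = 11+1+6 = 18 → 18 weeks.

18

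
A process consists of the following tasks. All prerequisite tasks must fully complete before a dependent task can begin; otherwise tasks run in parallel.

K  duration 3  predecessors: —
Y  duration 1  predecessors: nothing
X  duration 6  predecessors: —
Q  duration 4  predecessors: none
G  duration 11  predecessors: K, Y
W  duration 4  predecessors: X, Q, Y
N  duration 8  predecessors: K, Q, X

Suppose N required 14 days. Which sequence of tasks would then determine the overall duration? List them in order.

The binding path is X→N = 6+8 = 14; finish at 14 days.
N is on the critical path; changing it to 14 makes that path 20 days.
That remains the longest chain; total 20 days.

X, N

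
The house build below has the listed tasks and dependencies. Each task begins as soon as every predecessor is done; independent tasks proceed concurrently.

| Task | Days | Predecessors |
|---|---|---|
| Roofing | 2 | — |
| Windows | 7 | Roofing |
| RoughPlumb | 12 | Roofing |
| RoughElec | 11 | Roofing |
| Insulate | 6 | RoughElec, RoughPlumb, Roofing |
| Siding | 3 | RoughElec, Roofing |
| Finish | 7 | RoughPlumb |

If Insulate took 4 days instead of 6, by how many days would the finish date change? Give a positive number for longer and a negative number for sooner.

0

Actual critical path: Roofing→RoughPlumb→Finish = 2+12+7 = 21 ⇒ 21 days.
Insulate has 1 day of float (longest path through it is 20).
That remains the longest chain; total 21 days.
Change in finish: 21 − 21 = +0 days.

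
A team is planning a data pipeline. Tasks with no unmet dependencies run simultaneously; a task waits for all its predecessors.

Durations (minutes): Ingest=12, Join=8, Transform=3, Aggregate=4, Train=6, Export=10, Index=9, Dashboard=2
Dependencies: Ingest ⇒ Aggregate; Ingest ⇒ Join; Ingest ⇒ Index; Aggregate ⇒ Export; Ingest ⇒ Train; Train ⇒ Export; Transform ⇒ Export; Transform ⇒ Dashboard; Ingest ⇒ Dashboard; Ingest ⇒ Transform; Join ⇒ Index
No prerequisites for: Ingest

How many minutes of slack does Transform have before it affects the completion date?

Ingest→Join→Index = 12+8+9 = 29 sets the makespan at 29 minutes.
Longest path through Transform: 25 minutes (earliest finish 15, latest finish 19).
Float = 29 − 25 = 4.

4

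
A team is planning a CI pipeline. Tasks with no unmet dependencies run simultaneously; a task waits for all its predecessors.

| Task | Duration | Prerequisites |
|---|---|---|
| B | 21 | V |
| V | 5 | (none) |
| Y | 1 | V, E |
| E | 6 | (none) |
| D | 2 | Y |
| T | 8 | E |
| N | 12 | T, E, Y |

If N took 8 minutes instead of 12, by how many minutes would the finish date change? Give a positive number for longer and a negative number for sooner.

The binding path is E→T→N = 6+8+12 = 26; finish at 26 minutes.
Since N is critical, the -4 change carries straight to that chain (now 22 minutes).
New critical path: V→B = 5+21 = 26 ⇒ 26 minutes.
Change in finish: 26 − 26 = +0 minutes.

0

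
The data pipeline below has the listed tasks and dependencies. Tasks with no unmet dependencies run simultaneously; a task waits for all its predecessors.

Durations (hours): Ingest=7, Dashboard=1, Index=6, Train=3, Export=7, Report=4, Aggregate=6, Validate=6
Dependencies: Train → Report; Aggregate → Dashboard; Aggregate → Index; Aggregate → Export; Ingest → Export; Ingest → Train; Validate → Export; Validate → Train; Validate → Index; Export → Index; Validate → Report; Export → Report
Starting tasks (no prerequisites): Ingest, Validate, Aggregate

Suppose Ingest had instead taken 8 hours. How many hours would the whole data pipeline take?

Baseline: Ingest→Export→Index = 7+7+6 = 20 → 20 hours.
Ingest is on the critical path; changing it to 8 makes that path 21 hours.
The critical path is still Ingest→Export→Index; finish is now 21 hours.

21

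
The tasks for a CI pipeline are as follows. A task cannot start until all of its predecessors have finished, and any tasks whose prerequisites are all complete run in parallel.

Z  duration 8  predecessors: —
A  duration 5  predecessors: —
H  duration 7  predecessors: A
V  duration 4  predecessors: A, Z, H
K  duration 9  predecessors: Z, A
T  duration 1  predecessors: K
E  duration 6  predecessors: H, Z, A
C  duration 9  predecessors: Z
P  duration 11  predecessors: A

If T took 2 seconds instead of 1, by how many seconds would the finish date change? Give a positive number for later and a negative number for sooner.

Critical path before the change: Z→K→T = 8+9+1 = 18 giving 18 seconds.
Since T is critical, the +1 change carries straight to that chain (now 19 seconds).
No other chain overtakes it, so the finish is 19 seconds.
Change in finish: 19 − 18 = +1 seconds.

1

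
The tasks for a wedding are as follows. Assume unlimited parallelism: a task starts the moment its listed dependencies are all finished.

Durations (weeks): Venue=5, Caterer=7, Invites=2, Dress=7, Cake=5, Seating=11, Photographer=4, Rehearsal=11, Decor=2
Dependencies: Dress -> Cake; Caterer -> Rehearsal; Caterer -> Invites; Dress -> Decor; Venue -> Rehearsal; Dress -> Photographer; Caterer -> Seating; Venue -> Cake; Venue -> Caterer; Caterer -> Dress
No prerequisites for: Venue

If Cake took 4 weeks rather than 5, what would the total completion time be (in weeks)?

Critical path before the change: Venue→Caterer→Dress→Cake = 5+7+7+5 = 24 giving 24 weeks.
Cake is on the critical path; changing it to 4 makes that path 23 weeks.
That remains the longest chain; total 23 weeks.

23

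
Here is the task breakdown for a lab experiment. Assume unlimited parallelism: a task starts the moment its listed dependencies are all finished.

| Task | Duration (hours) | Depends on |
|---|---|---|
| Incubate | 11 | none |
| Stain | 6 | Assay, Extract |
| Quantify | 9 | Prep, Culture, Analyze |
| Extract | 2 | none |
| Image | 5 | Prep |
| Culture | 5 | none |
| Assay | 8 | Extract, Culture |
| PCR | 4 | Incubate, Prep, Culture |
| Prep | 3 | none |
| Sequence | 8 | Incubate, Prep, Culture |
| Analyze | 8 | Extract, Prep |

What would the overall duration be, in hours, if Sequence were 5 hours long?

As given, the longest chain is Prep→Analyze→Quantify = 3+8+9 = 20, so the finish is 20 hours.
The longest path through Sequence is only 19 hours, so Sequence has float 1.
No other chain overtakes it, so the finish is 20 hours.

20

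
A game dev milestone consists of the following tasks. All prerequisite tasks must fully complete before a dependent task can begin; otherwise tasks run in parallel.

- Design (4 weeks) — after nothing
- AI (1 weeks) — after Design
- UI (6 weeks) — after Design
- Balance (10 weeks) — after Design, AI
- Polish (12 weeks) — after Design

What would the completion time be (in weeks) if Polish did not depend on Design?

Original critical path: Design→Polish = 4+12 = 16 ⇒ 16 weeks.
Without Design→Polish, Polish's earliest start moves from 4 to 0.
After: Design→AI→Balance = 4+1+10 = 15 → 15 weeks.

15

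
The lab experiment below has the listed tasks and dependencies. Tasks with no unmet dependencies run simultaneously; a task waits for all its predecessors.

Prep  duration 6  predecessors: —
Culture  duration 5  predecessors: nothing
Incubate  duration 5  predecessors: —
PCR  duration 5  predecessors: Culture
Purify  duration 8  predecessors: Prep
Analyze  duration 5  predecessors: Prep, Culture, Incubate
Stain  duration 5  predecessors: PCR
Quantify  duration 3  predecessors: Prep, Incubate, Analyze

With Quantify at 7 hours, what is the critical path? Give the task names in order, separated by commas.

Prep, Analyze, Quantify

The binding path is Culture→PCR→Stain = 5+5+5 = 15; finish at 15 hours.
Quantify has 1 hour of float (longest path through it is 14).
The binding chain switches to Prep→Analyze→Quantify = 6+5+7 = 18; finish 18 hours.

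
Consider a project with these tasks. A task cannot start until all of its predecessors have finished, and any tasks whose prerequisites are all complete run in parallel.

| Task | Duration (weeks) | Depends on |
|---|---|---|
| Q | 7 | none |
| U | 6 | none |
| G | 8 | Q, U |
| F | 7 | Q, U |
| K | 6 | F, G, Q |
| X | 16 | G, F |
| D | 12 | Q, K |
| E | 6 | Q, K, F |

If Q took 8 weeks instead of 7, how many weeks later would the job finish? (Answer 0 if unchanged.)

1

Critical path before the change: Q→G→K→D = 7+8+6+12 = 33 giving 33 weeks.
Since Q is critical, the +1 change carries straight to that chain (now 34 weeks).
No other chain overtakes it, so the finish is 34 weeks.
Change in finish: 34 − 33 = +1 weeks.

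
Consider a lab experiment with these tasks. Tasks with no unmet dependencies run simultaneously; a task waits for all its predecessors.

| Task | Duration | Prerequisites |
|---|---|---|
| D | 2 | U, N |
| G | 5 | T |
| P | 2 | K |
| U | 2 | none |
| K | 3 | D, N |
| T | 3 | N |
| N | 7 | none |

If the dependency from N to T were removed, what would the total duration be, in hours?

14

Before: longest chain N→T→G = 7+3+5 = 15, finish 15.
Without N→T, T's earliest start moves from 7 to 0.
After: N→D→K→P = 7+2+3+2 = 14 → 14 hours.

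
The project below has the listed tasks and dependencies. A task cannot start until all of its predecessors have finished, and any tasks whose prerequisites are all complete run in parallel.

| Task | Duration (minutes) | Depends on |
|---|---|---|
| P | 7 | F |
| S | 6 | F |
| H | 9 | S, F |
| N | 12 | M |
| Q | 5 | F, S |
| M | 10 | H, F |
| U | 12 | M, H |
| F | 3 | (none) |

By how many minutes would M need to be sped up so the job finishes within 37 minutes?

3

Current finish: 40 minutes; target: 37.
M is on every critical path, so each minute cut from M cuts the finish by one (this holds down to a finish of 31).
Need 40 − 37 = 3 minutes off M → M becomes 7 minutes, finish becomes 37.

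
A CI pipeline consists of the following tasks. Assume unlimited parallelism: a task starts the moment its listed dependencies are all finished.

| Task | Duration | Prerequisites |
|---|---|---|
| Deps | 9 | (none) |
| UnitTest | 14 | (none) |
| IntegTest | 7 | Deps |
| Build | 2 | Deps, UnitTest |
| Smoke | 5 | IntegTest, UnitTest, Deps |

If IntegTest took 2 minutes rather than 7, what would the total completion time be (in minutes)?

The binding path is Deps→IntegTest→Smoke = 9+7+5 = 21; finish at 21 minutes.
IntegTest is on the critical path; changing it to 2 makes that path 16 minutes.
The binding chain switches to UnitTest→Smoke = 14+5 = 19; finish 19 minutes.

19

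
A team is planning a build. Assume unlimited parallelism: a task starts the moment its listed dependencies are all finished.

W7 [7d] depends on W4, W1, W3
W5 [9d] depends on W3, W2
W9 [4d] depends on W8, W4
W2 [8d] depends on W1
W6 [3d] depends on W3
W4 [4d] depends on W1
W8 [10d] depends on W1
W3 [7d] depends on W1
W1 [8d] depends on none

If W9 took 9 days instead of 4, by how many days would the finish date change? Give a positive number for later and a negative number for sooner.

Critical path before the change: W1→W2→W5 = 8+8+9 = 25 giving 25 days.
W9 has 3 days of float (longest path through it is 22).
New critical path: W1→W8→W9 = 8+10+9 = 27 ⇒ 27 days.
Change in finish: 27 − 25 = +2 days.

2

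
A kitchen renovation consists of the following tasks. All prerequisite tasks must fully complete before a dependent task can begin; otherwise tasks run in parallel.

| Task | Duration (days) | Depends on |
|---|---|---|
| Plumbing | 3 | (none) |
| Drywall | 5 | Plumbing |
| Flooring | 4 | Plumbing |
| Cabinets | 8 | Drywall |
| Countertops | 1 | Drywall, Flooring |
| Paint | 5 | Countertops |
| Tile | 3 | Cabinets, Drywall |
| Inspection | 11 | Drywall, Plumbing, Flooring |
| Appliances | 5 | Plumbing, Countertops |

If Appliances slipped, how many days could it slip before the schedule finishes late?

Plumbing→Drywall→Cabinets→Tile = 3+5+8+3 = 19 sets the makespan at 19 days.
Appliances finishes as early as 14 and must finish by 19.
Float = 19 − 14 = 5.

5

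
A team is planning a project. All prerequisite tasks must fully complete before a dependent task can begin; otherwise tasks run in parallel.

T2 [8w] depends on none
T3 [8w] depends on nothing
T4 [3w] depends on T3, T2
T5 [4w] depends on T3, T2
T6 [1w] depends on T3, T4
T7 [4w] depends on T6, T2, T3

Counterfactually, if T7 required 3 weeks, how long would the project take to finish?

15

The binding path is T2→T4→T6→T7 = 8+3+1+4 = 16; finish at 16 weeks.
T7 is on the critical path; changing it to 3 makes that path 15 weeks.
No other chain overtakes it, so the finish is 15 weeks.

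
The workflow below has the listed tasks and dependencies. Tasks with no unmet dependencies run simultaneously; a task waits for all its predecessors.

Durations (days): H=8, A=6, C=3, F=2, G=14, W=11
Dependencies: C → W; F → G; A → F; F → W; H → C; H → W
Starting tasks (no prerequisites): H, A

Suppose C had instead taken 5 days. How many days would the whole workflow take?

24

Critical path before the change: H→C→W = 8+3+11 = 22 giving 22 days.
C lies on that path, so at 5 days the path becomes 24 days.
No other chain overtakes it, so the finish is 24 days.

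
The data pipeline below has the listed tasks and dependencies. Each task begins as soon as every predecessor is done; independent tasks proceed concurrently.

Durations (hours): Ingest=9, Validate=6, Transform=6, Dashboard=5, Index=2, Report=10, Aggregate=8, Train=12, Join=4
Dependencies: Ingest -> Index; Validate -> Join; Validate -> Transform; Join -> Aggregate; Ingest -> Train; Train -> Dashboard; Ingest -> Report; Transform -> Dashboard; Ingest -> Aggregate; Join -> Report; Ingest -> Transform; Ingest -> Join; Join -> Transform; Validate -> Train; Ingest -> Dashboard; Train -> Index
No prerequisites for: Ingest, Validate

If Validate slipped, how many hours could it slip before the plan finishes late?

3

Critical path: Ingest→Train→Dashboard = 9+12+5 = 26, so the finish is 26 hours.
Longest path through Validate: 23 hours (earliest finish 6, latest finish 9).
Slack of Validate = 3 − 0 = 3 hours.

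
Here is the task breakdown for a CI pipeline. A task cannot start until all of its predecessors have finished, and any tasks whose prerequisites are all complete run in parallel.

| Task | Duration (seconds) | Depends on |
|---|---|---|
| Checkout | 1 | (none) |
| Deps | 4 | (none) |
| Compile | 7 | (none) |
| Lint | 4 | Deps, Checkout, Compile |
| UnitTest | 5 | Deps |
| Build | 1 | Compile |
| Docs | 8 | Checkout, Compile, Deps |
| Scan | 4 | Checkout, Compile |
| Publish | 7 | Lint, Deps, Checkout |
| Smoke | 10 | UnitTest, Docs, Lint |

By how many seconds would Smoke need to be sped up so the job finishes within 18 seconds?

Current finish: 25 seconds; target: 18.
Smoke is on every critical path, so each second cut from Smoke cuts the finish by one (this holds down to a finish of 18).
Need 25 − 18 = 7 seconds off Smoke → Smoke becomes 3 seconds, finish becomes 18.

7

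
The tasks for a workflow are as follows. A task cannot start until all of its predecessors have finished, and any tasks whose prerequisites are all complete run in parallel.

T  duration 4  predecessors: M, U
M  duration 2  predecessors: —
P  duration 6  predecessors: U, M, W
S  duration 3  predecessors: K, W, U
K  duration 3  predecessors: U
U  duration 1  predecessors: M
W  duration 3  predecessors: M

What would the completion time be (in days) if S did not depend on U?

11

Original critical path: M→W→P = 2+3+6 = 11 ⇒ 11 days.
Dropping U→S doesn't change S's earliest start (6); another predecessor still binds.
After: M→W→P = 2+3+6 = 11 → 11 days.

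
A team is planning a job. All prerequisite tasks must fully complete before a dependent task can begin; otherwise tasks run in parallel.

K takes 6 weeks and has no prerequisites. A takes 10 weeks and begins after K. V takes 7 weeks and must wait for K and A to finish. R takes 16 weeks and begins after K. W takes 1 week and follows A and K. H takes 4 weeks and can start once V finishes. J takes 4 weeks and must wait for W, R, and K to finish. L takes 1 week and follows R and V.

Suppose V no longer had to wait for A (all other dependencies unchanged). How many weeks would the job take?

26

Before: longest chain K→A→V→H = 6+10+7+4 = 27, finish 27.
Without A→V, V's earliest start moves from 16 to 6.
The longest chain is now K→R→J = 6+16+4 = 26, so the job takes 26 weeks.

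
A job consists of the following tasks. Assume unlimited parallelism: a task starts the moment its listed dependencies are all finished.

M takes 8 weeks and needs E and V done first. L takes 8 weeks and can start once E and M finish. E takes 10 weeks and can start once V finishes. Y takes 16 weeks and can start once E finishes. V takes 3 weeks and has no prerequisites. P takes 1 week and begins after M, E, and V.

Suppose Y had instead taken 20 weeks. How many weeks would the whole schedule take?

As given, the longest chain is V→E→Y = 3+10+16 = 29, so the finish is 29 weeks.
Since Y is critical, the +4 change carries straight to that chain (now 33 weeks).
The critical path is still V→E→Y; finish is now 33 weeks.

33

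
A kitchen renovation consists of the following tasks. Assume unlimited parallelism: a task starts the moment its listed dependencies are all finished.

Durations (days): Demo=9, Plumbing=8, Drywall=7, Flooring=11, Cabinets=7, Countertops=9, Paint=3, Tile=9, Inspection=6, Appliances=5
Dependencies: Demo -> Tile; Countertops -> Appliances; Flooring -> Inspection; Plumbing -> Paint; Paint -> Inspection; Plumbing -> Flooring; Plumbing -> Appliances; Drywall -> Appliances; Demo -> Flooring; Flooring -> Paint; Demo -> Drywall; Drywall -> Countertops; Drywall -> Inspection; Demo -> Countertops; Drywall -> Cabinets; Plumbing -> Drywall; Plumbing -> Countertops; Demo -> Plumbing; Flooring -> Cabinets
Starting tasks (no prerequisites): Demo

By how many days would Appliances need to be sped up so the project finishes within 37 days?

1

Current finish: 38 days; target: 37.
Appliances is on every critical path, so each day cut from Appliances cuts the finish by one (this holds down to a finish of 37).
Need 38 − 37 = 1 day off Appliances → Appliances becomes 4 days, finish becomes 37.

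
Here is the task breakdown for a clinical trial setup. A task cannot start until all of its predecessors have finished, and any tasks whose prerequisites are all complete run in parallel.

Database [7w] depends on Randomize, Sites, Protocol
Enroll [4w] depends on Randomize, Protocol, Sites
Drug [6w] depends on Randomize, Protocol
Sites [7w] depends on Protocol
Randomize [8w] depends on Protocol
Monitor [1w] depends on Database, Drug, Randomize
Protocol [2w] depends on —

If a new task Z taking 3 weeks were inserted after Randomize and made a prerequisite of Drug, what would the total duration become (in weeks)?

20

Originally the clinical trial setup takes 18 weeks.
With Z inserted, Drug now waits for max(Randomize, Protocol, Z).
New critical path: Protocol→Randomize→Z→Drug→Monitor = 2+8+3+6+1 = 20 ⇒ 20 weeks.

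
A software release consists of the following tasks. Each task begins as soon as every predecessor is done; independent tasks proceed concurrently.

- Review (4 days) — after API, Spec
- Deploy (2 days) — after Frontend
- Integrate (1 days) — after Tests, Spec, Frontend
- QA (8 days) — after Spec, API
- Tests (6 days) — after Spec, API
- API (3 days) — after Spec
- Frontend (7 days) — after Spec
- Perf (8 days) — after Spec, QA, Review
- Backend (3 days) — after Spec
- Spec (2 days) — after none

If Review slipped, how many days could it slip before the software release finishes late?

Critical path: Spec→API→QA→Perf = 2+3+8+8 = 21, so the finish is 21 days.
The longest chain containing Review totals 17 days.
So Review can slip 13 − 9 = 4 days.

4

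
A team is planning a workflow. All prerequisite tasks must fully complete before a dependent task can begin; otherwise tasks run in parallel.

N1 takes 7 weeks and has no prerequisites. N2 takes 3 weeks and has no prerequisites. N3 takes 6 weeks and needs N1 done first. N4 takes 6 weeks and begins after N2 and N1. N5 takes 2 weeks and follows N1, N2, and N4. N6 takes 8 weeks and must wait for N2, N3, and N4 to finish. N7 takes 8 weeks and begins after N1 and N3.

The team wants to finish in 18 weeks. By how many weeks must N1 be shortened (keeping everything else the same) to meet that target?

Current finish: 21 weeks; target: 18.
N1 is on every critical path, so each week cut from N1 cuts the finish by one (this holds down to a finish of 17).
Need 21 − 18 = 3 weeks off N1 → N1 becomes 4 weeks, finish becomes 18.

3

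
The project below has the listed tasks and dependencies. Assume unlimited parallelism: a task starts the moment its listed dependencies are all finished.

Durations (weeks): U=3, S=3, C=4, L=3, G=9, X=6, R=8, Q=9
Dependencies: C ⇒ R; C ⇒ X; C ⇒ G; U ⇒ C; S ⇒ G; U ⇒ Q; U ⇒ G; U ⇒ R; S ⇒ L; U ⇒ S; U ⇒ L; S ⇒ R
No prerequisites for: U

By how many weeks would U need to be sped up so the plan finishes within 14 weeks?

2

Current finish: 16 weeks; target: 14.
U is on every critical path, so each week cut from U cuts the finish by one (this holds down to a finish of 14).
Need 16 − 14 = 2 weeks off U → U becomes 1 week, finish becomes 14.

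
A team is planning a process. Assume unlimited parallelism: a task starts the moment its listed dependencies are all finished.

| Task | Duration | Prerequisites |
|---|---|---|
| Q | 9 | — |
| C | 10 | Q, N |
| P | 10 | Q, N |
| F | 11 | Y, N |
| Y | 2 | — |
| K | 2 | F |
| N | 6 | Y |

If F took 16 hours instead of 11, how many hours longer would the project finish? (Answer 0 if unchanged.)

The binding path is Y→N→F→K = 2+6+11+2 = 21; finish at 21 hours.
Since F is critical, the +5 change carries straight to that chain (now 26 hours).
No other chain overtakes it, so the finish is 26 hours.
Change in finish: 26 − 21 = +5 hours.

5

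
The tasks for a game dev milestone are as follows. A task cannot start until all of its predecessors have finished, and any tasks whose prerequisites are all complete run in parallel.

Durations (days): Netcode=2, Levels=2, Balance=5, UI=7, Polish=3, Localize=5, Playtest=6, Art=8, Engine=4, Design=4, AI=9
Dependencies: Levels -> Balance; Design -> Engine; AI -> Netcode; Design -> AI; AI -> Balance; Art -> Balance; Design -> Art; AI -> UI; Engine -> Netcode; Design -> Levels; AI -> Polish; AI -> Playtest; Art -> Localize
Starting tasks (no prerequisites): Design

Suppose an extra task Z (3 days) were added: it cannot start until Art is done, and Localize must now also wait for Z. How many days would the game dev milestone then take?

Originally the game dev milestone takes 20 days.
With Z inserted, Localize now waits for max(Art, Z).
New critical path: Design→Art→Z→Localize = 4+8+3+5 = 20 ⇒ 20 days.

20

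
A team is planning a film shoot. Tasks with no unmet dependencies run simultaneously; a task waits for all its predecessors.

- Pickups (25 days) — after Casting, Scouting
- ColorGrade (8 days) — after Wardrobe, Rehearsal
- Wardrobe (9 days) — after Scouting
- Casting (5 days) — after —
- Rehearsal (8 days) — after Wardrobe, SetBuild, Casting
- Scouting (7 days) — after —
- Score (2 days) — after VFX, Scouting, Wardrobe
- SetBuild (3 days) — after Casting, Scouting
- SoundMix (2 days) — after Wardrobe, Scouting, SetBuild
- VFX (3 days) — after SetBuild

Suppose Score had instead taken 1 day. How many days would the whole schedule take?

32

Actual critical path: Scouting→Wardrobe→Rehearsal→ColorGrade = 7+9+8+8 = 32 ⇒ 32 days.
The longest path through Score is only 18 days, so Score has float 14.
That remains the longest chain; total 32 days.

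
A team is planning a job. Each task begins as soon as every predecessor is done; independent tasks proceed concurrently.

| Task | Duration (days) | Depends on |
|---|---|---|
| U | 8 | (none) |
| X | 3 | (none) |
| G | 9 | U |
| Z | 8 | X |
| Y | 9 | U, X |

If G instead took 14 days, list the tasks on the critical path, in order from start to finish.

U, G

Baseline: U→G = 8+9 = 17 → 17 days.
G lies on that path, so at 14 days the path becomes 22 days.
That remains the longest chain; total 22 days.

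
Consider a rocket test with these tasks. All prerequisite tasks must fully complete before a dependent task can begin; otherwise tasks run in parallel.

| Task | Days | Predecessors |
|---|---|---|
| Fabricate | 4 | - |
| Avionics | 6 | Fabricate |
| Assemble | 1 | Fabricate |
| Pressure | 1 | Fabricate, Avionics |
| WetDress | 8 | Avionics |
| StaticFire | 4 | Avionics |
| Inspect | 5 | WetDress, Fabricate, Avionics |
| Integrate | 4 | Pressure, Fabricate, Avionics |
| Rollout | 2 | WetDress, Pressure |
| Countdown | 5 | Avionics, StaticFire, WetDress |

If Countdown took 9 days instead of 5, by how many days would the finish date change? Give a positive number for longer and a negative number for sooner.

Baseline: Fabricate→Avionics→WetDress→Countdown = 4+6+8+5 = 23 → 23 days.
Countdown lies on that path, so at 9 days the path becomes 27 days.
No other chain overtakes it, so the finish is 27 days.
Change in finish: 27 − 23 = +4 days.

4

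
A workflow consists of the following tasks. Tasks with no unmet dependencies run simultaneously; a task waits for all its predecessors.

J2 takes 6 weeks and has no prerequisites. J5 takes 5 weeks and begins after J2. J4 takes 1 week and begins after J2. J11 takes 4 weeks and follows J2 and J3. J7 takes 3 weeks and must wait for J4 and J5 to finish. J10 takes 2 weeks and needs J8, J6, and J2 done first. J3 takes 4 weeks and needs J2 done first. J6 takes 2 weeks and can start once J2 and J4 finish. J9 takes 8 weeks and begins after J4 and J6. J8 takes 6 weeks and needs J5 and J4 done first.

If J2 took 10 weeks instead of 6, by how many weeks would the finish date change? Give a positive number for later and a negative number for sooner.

4

Critical path before the change: J2→J5→J8→J10 = 6+5+6+2 = 19 giving 19 weeks.
J2 lies on that path, so at 10 weeks the path becomes 23 weeks.
No other chain overtakes it, so the finish is 23 weeks.
Change in finish: 23 − 19 = +4 weeks.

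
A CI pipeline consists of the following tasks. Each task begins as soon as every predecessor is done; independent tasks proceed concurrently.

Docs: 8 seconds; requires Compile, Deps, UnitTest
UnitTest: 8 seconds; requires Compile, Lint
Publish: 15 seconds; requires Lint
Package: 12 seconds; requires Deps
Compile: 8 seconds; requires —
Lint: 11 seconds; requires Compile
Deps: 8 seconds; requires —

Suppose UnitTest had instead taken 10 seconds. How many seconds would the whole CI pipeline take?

Baseline: Compile→Lint→UnitTest→Docs = 8+11+8+8 = 35 → 35 seconds.
UnitTest is on the critical path; changing it to 10 makes that path 37 seconds.
That remains the longest chain; total 37 seconds.

37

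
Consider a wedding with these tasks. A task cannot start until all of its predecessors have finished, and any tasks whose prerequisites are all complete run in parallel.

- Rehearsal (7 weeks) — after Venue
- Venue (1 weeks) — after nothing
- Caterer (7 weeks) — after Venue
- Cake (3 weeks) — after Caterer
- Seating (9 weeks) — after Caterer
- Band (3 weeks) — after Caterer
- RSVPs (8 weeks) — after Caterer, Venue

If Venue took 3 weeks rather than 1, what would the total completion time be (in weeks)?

Critical path before the change: Venue→Caterer→Seating = 1+7+9 = 17 giving 17 weeks.
Since Venue is critical, the +2 change carries straight to that chain (now 19 weeks).
No other chain overtakes it, so the finish is 19 weeks.

19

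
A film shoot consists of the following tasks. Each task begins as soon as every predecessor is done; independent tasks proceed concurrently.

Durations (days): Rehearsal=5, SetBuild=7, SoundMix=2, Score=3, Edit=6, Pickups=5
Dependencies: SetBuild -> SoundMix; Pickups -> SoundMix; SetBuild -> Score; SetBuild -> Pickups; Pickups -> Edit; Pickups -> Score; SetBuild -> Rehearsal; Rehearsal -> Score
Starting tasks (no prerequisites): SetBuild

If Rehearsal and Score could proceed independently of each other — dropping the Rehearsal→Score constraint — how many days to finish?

With the dependency in place, SetBuild→Pickups→Edit = 7+5+6 = 18 sets the finish at 18 days.
Dropping Rehearsal→Score doesn't change Score's earliest start (12); another predecessor still binds.
The longest chain is now SetBuild→Pickups→Edit = 7+5+6 = 18, so the job takes 18 days.

18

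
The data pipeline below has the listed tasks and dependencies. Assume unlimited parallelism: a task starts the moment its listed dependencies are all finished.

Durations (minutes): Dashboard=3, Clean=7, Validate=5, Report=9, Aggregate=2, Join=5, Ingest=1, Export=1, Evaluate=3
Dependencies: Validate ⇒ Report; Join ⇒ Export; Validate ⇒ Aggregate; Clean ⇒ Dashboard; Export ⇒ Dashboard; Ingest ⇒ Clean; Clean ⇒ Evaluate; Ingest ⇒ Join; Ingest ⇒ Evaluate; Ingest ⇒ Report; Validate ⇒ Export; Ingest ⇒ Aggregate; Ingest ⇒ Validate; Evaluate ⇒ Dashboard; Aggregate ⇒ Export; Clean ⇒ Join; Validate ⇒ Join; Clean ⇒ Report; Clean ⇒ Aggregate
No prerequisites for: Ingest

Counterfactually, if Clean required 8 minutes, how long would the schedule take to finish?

18

Critical path before the change: Ingest→Clean→Join→Export→Dashboard = 1+7+5+1+3 = 17 giving 17 minutes.
Clean lies on that path, so at 8 minutes the path becomes 18 minutes.
No other chain overtakes it, so the finish is 18 minutes.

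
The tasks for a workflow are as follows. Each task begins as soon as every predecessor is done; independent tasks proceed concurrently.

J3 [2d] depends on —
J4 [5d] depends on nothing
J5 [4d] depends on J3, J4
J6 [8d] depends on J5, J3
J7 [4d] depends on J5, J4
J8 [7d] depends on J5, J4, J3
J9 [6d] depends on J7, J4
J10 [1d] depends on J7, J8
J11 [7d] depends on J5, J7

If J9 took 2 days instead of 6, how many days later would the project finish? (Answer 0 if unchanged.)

0

Actual critical path: J4→J5→J7→J11 = 5+4+4+7 = 20 ⇒ 20 days.
The longest path through J9 is only 19 days, so J9 has float 1.
No other chain overtakes it, so the finish is 20 days.
Change in finish: 20 − 20 = +0 days.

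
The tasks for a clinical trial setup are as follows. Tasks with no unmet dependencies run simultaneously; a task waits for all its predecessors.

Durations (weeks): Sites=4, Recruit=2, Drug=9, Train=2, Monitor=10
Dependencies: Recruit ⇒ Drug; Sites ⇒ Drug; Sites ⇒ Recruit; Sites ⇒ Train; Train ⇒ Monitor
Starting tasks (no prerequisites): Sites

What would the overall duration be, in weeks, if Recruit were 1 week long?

16

Actual critical path: Sites→Train→Monitor = 4+2+10 = 16 ⇒ 16 weeks.
Recruit has 1 week of float (longest path through it is 15).
The critical path is still Sites→Train→Monitor; finish is now 16 weeks.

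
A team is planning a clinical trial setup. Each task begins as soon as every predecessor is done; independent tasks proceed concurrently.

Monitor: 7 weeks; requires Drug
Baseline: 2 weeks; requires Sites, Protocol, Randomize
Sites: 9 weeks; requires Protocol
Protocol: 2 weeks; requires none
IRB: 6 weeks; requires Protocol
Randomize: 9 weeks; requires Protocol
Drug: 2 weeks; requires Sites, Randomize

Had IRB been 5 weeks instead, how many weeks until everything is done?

Actual critical path: Protocol→Sites→Drug→Monitor = 2+9+2+7 = 20 ⇒ 20 weeks.
IRB has 12 weeks of float (longest path through it is 8).
The critical path is still Protocol→Sites→Drug→Monitor; finish is now 20 weeks.

20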